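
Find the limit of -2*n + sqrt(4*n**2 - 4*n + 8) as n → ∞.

An ∞ − ∞ form. Rationalising with the conjugate, the difference becomes (-4n + 8) / (√(4*n^2 - 4*n + 8) + 2n).
For large n the denominator behaves like 2·2n, so the quotient tends to -4/4 = -1.

-1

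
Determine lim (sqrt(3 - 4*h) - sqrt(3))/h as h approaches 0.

Substitution gives 0/0. Multiply numerator and denominator by the conjugate √(3 - 4h) + √3.
The numerator becomes (3 - 4h) − 3 = -4h, so the expression simplifies to -4/(√(3 - 4h) + √3).
Letting h → 0 gives -4/(2√3) = -2*√(3)/3.

-2*√(3)/3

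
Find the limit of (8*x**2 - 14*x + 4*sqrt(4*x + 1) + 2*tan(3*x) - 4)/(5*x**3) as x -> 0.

Substitution gives 0/0; apply L'Hôpital's rule 3 times.
After differentiating numerator and denominator 3 times the quotient is (324*tan(3*x)^2/cos(3*x)^2 + 108/cos(3*x)^2 + 96/(4*x + 1)^(5/2))/(30); at x = 0 this is 34/5.

34/5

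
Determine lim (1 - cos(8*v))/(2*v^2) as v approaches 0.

16

Substitution gives 0/0.
Use (1 − cos u)/u² → 1/2 with u = 8v: the limit is 8²/(2·2) = 16.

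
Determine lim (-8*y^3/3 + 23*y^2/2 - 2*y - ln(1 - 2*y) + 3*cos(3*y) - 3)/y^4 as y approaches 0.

Substitution gives 0/0; apply L'Hôpital's rule 4 times.
After differentiating numerator and denominator 4 times the quotient is (243*cos(3*y) + 96/(2*y - 1)^4)/(24); at y = 0 this is 113/8.

113/8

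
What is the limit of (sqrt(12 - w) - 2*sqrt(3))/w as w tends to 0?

-√(3)/12

A 0/0 form; rationalise with √(12 - w) + √12. This collapses the numerator to -w, leaving -1/(√(12 - w) + √12) → -1/(2√12) = -√(3)/12.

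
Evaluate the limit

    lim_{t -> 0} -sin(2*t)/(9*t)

Substitution gives 0/0.
Write it as (2/(-9))·sin(2t)/(2t); since sin(u)/u → 1, the limit is -2/9.

-2/9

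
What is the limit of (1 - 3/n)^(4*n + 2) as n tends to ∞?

Let L be the limit and take ln: ln L = lim (4n + 2)·ln(1 - 3/n) = lim (4n + 2)·(-3/n + O(1/n²)) = -12.
Hence L = e^(-12).

e^(-12)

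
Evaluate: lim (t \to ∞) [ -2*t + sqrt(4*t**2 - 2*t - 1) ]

This has the form ∞ − ∞. Multiply and divide by the conjugate √(4*t^2 - 2*t - 1) + 2t.
That gives (-2t - 1) / (√(4*t^2 - 2*t - 1) + 2t).
Divide numerator and denominator by t: the limit is -2/(2·2) = -1/2.

-1/2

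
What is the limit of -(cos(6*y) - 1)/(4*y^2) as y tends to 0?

Direct substitution gives 0/0.
Apply L'Hôpital: lim (-6*sin(6*y))/(-8*y), still 0/0.
After 2 applications of L'Hôpital's rule the quotient is (-36*cos(6*y))/(-8); substituting y = 0 gives 9/2.

9/2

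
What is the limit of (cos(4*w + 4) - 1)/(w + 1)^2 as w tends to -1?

Direct substitution gives 0/0.
Apply L'Hôpital: lim (-4*sin(4*w + 4))/(2*w + 2), still 0/0.
After 2 applications of L'Hôpital's rule the quotient is (-16*cos(4*w + 4))/(2); substituting w = -1 gives -8.

-8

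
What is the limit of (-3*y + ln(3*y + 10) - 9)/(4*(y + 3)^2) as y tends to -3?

-9/8

Direct substitution gives 0/0.
Apply L'Hôpital: lim (-3 + 3/(3*y + 10))/(8*y + 24), still 0/0.
After 2 applications of L'Hôpital's rule the quotient is (-9/(3*y + 10)^2)/(8); substituting y = -3 gives -9/8.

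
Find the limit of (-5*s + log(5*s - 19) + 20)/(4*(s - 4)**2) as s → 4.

-25/8

Direct substitution gives 0/0.
Apply L'Hôpital: lim (-5 + 5/(5*s - 19))/(8*s - 32), still 0/0.
After 2 applications of L'Hôpital's rule the quotient is (-25/(5*s - 19)^2)/(8); substituting s = 4 gives -25/8.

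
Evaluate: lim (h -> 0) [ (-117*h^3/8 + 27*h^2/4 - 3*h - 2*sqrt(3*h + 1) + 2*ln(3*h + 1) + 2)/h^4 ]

Substitution gives 0/0; apply L'Hôpital's rule 4 times.
After differentiating numerator and denominator 4 times the quotient is (-972/(3*h + 1)^4 + 1215/(8*(3*h + 1)^(7/2)))/(24); at h = 0 this is -2187/64.

-2187/64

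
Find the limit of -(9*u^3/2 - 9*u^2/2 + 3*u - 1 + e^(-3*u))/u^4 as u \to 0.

Direct substitution gives 0/0.
Apply L'Hôpital: lim (27*u^2/2 - 9*u + 3 - 3*e^(-3*u))/(-4*u^3), still 0/0.
Apply L'Hôpital: lim (27*u - 9 + 9*e^(-3*u))/(-12*u^2), still 0/0.
Apply L'Hôpital: lim (27 - 27*e^(-3*u))/(-24*u), still 0/0.
After 4 applications of L'Hôpital's rule the quotient is (81*e^(-3*u))/(-24); substituting u = 0 gives -27/8.

-27/8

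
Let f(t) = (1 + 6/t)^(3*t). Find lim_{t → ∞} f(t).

Let L be the limit and take ln: ln L = lim (3t)·ln(1 + 6/t) = lim (3t)·(6/t + O(1/t²)) = 18.
Hence L = e^(18).

e^(18)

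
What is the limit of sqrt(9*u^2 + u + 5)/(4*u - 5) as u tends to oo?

3/4

For large |u|, √(9*u^2 + u + 5) ≈ √9·|u| and the denominator ≈ 4u.
Since u → +∞, |u| = u, giving √9/(4) = 3/4.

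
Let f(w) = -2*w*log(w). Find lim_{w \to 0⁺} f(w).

0

This is a 0·(−∞) form. Rewrite as -2·ln(w) / w^(−1) and apply L'Hôpital:
the derivative quotient is -2·(1/w) / (−1·w^(−2)) = (2/1)·w^1 → 0.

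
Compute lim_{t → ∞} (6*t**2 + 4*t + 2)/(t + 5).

∞

The numerator has higher degree (2 > 1); the quotient behaves like (6/(1))·t^1 for large |t|.
As t → +∞ this diverges to ∞.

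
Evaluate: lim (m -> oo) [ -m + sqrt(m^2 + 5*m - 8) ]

An ∞ − ∞ form. Rationalising with the conjugate, the difference becomes (5m - 8) / (√(m^2 + 5*m - 8) + m).
For large m the denominator behaves like 2·m, so the quotient tends to 5/2 = 5/2.

5/2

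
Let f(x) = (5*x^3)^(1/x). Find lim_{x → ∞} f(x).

Base → ∞ and exponent → 0: an ∞^0 form.
Take logs: (1/x)·ln(5·x^3) = (ln 5 + 3·ln x)/x → 0.
So the limit is e^0 = 1.

1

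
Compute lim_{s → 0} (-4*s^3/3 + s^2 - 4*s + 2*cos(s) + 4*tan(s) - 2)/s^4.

Substitution gives 0/0 (the numerator vanishes to order 4).
Expand each term to order s^4: the coefficient of s^4 in 4·tan(s) is 0 and in 2·cos(s) is 1/12.
Lower-order terms cancel with the polynomial part, so the numerator is (1/12)·s^4 + o(s^4), and the limit is (1/12)/(1) = 1/12.

1/12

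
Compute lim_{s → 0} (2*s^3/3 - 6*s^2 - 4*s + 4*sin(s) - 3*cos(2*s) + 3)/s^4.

-2

Substitution gives 0/0; apply L'Hôpital's rule 4 times.
After differentiating numerator and denominator 4 times the quotient is (4*sin(s) - 48*cos(2*s))/(24); at s = 0 this is -2.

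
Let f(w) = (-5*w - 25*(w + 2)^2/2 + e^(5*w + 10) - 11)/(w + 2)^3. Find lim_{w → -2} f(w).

Direct substitution gives 0/0.
Apply L'Hôpital: lim (-25*w + 5*e^(5*w + 10) - 55)/(3*(w + 2)^2), still 0/0.
Apply L'Hôpital: lim (25*e^(5*w + 10) - 25)/(6*w + 12), still 0/0.
After 3 applications of L'Hôpital's rule the quotient is (125*e^(5*w + 10))/(6); substituting w = -2 gives 125/6.

125/6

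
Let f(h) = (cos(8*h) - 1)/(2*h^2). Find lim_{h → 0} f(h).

Direct substitution gives 0/0.
Apply L'Hôpital: lim (-8*sin(8*h))/(4*h), still 0/0.
After 2 applications of L'Hôpital's rule the quotient is (-64*cos(8*h))/(4); substituting h = 0 gives -16.

-16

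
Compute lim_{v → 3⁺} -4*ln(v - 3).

∞

As v → 3⁺, v - 3 → 0⁺ and ln(v - 3) → −∞.
Multiplying by -4 gives ∞.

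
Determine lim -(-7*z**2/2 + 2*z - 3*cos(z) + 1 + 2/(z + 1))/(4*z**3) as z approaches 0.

1/2

Substitution gives 0/0 (the numerator vanishes to order 3).
Expand each term to order z^3: the coefficient of z^3 in 2·1/(1 + z) is -2 and in -3·cos(z) is 0.
Lower-order terms cancel with the polynomial part, so the numerator is (-2)·z^3 + o(z^3), and the limit is (-2)/(-4) = 1/2.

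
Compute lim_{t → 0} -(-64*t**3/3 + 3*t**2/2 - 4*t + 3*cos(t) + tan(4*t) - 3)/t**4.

Substitution gives 0/0; apply L'Hôpital's rule 4 times.
After differentiating numerator and denominator 4 times the quotient is (3*cos(t) + 6144*tan(4*t)^5 + 10240*tan(4*t)^3 + 4096*tan(4*t))/(-24); at t = 0 this is -1/8.

-1/8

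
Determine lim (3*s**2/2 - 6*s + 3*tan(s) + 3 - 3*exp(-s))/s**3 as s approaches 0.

Substitution gives 0/0; apply L'Hôpital's rule 3 times.
After differentiating numerator and denominator 3 times the quotient is (3*(2*(3*tan(s)^2 + 1)*e^(s)/cos(s)^2 + 1)*e^(-s))/(6); at s = 0 this is 3/2.

3/2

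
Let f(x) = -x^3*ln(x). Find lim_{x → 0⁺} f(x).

0

This is a 0·(−∞) form. Rewrite as -1·ln(x) / x^(−3) and apply L'Hôpital:
the derivative quotient is -1·(1/x) / (−3·x^(−4)) = (1/3)·x^3 → 0.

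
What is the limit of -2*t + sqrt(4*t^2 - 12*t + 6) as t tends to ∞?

An ∞ − ∞ form. Rationalising with the conjugate, the difference becomes (-12t + 6) / (√(4*t^2 - 12*t + 6) + 2t).
For large t the denominator behaves like 2·2t, so the quotient tends to -12/4 = -3.

-3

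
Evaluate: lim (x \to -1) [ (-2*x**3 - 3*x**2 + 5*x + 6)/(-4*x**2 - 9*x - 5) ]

At x = -1 both the top and bottom vanish — a removable singularity. Factoring out (x + 1) from each leaves (-2*x^2 - x + 6)/(-4*x - 5), which at x = -1 equals -5.

-5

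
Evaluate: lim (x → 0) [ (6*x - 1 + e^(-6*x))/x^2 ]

Direct substitution gives 0/0.
Apply L'Hôpital: lim (6 - 6*e^(-6*x))/(2*x), still 0/0.
After 2 applications of L'Hôpital's rule the quotient is (36*e^(-6*x))/(2); substituting x = 0 gives 18.

18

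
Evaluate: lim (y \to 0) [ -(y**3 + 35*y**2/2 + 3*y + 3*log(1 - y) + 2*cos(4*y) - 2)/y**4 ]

-247/12

Substitution gives 0/0 (the numerator vanishes to order 4).
Expand each term to order y^4: the coefficient of y^4 in 2·cos(4y) is 64/3 and in 3·ln(1 - y) is -3/4.
Lower-order terms cancel with the polynomial part, so the numerator is (247/12)·y^4 + o(y^4), and the limit is (247/12)/(-1) = -247/12.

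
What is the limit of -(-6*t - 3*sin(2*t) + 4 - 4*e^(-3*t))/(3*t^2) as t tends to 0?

Substitution gives 0/0 (the numerator vanishes to order 2).
Expand each term to order t^2: the coefficient of t^2 in -4·e^(-3t) is -18 and in -3·sin(2t) is 0.
Lower-order terms cancel with the polynomial part, so the numerator is (-18)·t^2 + o(t^2), and the limit is (-18)/(-3) = 6.

6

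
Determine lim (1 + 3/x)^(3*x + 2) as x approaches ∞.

e^(9)

Write it as [(1 + 3/x)^x]^(3) · (1 + 3/x)^(2). The bracketed term tends to e^(3) and the second factor to 1, so the limit is e^(9).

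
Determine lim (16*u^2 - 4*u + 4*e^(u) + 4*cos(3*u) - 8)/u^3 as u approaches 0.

2/3

Substitution gives 0/0 (the numerator vanishes to order 3).
Expand each term to order u^3: the coefficient of u^3 in 4·e^(u) is 2/3 and in 4·cos(3u) is 0.
Lower-order terms cancel with the polynomial part, so the numerator is (2/3)·u^3 + o(u^3), and the limit is (2/3)/(1) = 2/3.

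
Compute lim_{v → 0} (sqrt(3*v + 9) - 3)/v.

1/2

A 0/0 form; rationalise with √(9 + 3v) + √9. This collapses the numerator to 3v, leaving 3/(√(9 + 3v) + √9) → 3/(2√9) = 1/2.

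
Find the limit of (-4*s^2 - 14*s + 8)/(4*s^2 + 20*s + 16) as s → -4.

Direct substitution gives 0/0, so factor. Both numerator and denominator have (s + 4) as a factor.
After cancelling, the expression reduces to (2 - 4*s)/(4*s + 4).
Substituting s = -4 gives -3/2.

-3/2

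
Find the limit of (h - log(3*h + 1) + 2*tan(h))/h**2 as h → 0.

9/2

Substitution gives 0/0; apply L'Hôpital's rule 2 times.
After differentiating numerator and denominator 2 times the quotient is (4*tan(h)/cos(h)^2 + 9/(3*h + 1)^2)/(2); at h = 0 this is 9/2.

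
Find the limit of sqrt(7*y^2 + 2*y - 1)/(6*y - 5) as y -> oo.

For large |y|, √(7*y^2 + 2*y - 1) ≈ √7·|y| and the denominator ≈ 6y.
Since y → +∞, |y| = y, giving √7/(6) = √(7)/6.

√(7)/6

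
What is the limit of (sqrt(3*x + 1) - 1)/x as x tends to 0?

3/2

Substitution gives 0/0. Multiply numerator and denominator by the conjugate √(1 + 3x) + √1.
The numerator becomes (1 + 3x) − 1 = 3x, so the expression simplifies to 3/(√(1 + 3x) + √1).
Letting x → 0 gives 3/(2√1) = 3/2.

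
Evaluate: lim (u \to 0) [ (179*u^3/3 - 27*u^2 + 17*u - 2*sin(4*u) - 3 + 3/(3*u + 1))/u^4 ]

243

Substitution gives 0/0 (the numerator vanishes to order 4).
Expand each term to order u^4: the coefficient of u^4 in 3·1/(1 + 3u) is 243 and in -2·sin(4u) is 0.
Lower-order terms cancel with the polynomial part, so the numerator is (243)·u^4 + o(u^4), and the limit is (243)/(1) = 243.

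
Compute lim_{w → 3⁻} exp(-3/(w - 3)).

As w → 3⁻, -3/(w - 3) → +∞, so e^(-3/(w - 3)) → ∞.

∞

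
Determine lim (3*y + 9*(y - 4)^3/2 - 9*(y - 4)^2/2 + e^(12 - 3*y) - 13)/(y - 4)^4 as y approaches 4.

27/8

Direct substitution gives 0/0.
Apply L'Hôpital: lim (-9*y + 27*(y - 4)^2/2 - 3*e^(12 - 3*y) + 39)/(4*(y - 4)^3), still 0/0.
Apply L'Hôpital: lim (27*y + 9*e^(12 - 3*y) - 117)/(12*(y - 4)^2), still 0/0.
Apply L'Hôpital: lim (27 - 27*e^(12 - 3*y))/(24*y - 96), still 0/0.
After 4 applications of L'Hôpital's rule the quotient is (81*e^(12 - 3*y))/(24); substituting y = 4 gives 27/8.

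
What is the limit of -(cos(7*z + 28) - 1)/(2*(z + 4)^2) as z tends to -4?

49/4

Direct substitution gives 0/0.
Apply L'Hôpital: lim (-7*sin(7*z + 28))/(-4*z - 16), still 0/0.
After 2 applications of L'Hôpital's rule the quotient is (-49*cos(7*z + 28))/(-4); substituting z = -4 gives 49/4.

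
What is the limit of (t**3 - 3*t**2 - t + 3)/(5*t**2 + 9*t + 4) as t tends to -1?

At t = -1 both the top and bottom vanish — a removable singularity. Factoring out (t + 1) from each leaves (t^2 - 4*t + 3)/(5*t + 4), which at t = -1 equals -8.

-8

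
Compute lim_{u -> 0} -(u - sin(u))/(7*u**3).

Direct substitution gives 0/0.
Apply L'Hôpital: lim (1 - cos(u))/(-21*u^2), still 0/0.
Apply L'Hôpital: lim (sin(u))/(-42*u), still 0/0.
After 3 applications of L'Hôpital's rule the quotient is (cos(u))/(-42); substituting u = 0 gives -1/42.

-1/42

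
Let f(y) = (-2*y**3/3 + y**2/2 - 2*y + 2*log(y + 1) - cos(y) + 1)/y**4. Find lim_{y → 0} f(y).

-13/24

Substitution gives 0/0 (the numerator vanishes to order 4).
Expand each term to order y^4: the coefficient of y^4 in −cos(y) is -1/24 and in 2·ln(1 + y) is -1/2.
Lower-order terms cancel with the polynomial part, so the numerator is (-13/24)·y^4 + o(y^4), and the limit is (-13/24)/(1) = -13/24.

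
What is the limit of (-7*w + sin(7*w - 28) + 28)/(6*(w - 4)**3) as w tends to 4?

Direct substitution gives 0/0.
Apply L'Hôpital: lim (7*cos(7*w - 28) - 7)/(18*(w - 4)^2), still 0/0.
Apply L'Hôpital: lim (-49*sin(7*w - 28))/(36*w - 144), still 0/0.
After 3 applications of L'Hôpital's rule the quotient is (-343*cos(7*w - 28))/(36); substituting w = 4 gives -343/36.

-343/36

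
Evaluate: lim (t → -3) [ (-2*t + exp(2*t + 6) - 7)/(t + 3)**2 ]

Direct substitution gives 0/0.
Apply L'Hôpital: lim (2*e^(2*t + 6) - 2)/(2*t + 6), still 0/0.
After 2 applications of L'Hôpital's rule the quotient is (4*e^(2*t + 6))/(2); substituting t = -3 gives 2.

2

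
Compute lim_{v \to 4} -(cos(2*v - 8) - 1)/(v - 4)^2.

2

Direct substitution gives 0/0.
Apply L'Hôpital: lim (-2*sin(2*v - 8))/(8 - 2*v), still 0/0.
After 2 applications of L'Hôpital's rule the quotient is (-4*cos(2*v - 8))/(-2); substituting v = 4 gives 2.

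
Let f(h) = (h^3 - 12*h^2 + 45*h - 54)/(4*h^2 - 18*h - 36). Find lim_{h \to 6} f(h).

At h = 6 both the top and bottom vanish — a removable singularity. Factoring out (h - 6) from each leaves (h^2 - 6*h + 9)/(4*h + 6), which at h = 6 equals 3/10.

3/10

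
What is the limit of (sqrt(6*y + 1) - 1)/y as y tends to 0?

3

A 0/0 form; rationalise with √(1 + 6y) + √1. This collapses the numerator to 6y, leaving 6/(√(1 + 6y) + √1) → 6/(2√1) = 3.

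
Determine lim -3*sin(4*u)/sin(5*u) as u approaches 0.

-12/5

Substitution gives 0/0.
Divide numerator and denominator by u: sin(4u)/u → 4 and sin(5u)/u → 5, so the limit is -3·4/5 = -12/5.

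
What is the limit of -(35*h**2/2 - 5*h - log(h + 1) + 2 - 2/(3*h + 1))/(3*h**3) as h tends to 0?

-161/9

Substitution gives 0/0; apply L'Hôpital's rule 3 times.
After differentiating numerator and denominator 3 times the quotient is (324/(3*h + 1)^4 - 2/(h + 1)^3)/(-18); at h = 0 this is -161/9.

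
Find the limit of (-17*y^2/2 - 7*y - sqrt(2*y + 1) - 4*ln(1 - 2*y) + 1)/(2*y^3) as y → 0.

61/12

Substitution gives 0/0 (the numerator vanishes to order 3).
Expand each term to order y^3: the coefficient of y^3 in −√(1 + 2y) is -1/2 and in -4·ln(1 - 2y) is 32/3.
Lower-order terms cancel with the polynomial part, so the numerator is (61/6)·y^3 + o(y^3), and the limit is (61/6)/(2) = 61/12.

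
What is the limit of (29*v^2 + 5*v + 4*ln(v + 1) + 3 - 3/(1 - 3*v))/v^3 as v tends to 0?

-239/3

Substitution gives 0/0; apply L'Hôpital's rule 3 times.
After differentiating numerator and denominator 3 times the quotient is (-486/(3*v - 1)^4 + 8/(v + 1)^3)/(6); at v = 0 this is -239/3.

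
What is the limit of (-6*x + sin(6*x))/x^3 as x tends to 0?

Direct substitution gives 0/0.
Apply L'Hôpital: lim (6*cos(6*x) - 6)/(3*x^2), still 0/0.
Apply L'Hôpital: lim (-36*sin(6*x))/(6*x), still 0/0.
After 3 applications of L'Hôpital's rule the quotient is (-216*cos(6*x))/(6); substituting x = 0 gives -36.

-36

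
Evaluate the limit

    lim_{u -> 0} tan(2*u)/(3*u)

Substitution gives 0/0.
Since tan(θ)/θ → 1 as θ → 0, tan(2u)/(2u) → 1 and the limit is 2/3.

2/3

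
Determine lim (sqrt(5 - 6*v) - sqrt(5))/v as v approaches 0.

A 0/0 form; rationalise with √(5 - 6v) + √5. This collapses the numerator to -6v, leaving -6/(√(5 - 6v) + √5) → -6/(2√5) = -3*√(5)/5.

-3*√(5)/5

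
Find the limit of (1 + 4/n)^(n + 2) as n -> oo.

Let L be the limit and take ln: ln L = lim (n + 2)·ln(1 + 4/n) = lim (n + 2)·(4/n + O(1/n²)) = 4.
Hence L = e^(4).

e^(4)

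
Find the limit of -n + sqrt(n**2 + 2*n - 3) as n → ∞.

This has the form ∞ − ∞. Multiply and divide by the conjugate √(n^2 + 2*n - 3) + n.
That gives (2n - 3) / (√(n^2 + 2*n - 3) + n).
Divide numerator and denominator by n: the limit is 2/(2·1) = 1.

1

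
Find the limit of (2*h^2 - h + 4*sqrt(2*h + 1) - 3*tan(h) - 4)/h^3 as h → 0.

Substitution gives 0/0 (the numerator vanishes to order 3).
Expand each term to order h^3: the coefficient of h^3 in -3·tan(h) is -1 and in 4·√(1 + 2h) is 2.
Lower-order terms cancel with the polynomial part, so the numerator is (1)·h^3 + o(h^3), and the limit is (1)/(1) = 1.

1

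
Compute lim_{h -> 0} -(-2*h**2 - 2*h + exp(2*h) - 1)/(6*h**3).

-2/9

Direct substitution gives 0/0.
Apply L'Hôpital: lim (-4*h + 2*e^(2*h) - 2)/(-18*h^2), still 0/0.
Apply L'Hôpital: lim (4*e^(2*h) - 4)/(-36*h), still 0/0.
After 3 applications of L'Hôpital's rule the quotient is (8*e^(2*h))/(-36); substituting h = 0 gives -2/9.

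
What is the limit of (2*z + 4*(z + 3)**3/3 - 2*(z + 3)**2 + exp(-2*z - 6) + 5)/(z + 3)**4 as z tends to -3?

Direct substitution gives 0/0.
Apply L'Hôpital: lim (-4*z + 4*(z + 3)^2 - 2*e^(-2*z - 6) - 10)/(4*(z + 3)^3), still 0/0.
Apply L'Hôpital: lim (8*z + 4*e^(-2*z - 6) + 20)/(12*(z + 3)^2), still 0/0.
Apply L'Hôpital: lim (8 - 8*e^(-2*z - 6))/(24*z + 72), still 0/0.
After 4 applications of L'Hôpital's rule the quotient is (16*e^(-2*z - 6))/(24); substituting z = -3 gives 2/3.

2/3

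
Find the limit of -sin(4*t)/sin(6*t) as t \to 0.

-2/3

Substitution gives 0/0.
Divide numerator and denominator by t: sin(4t)/t → 4 and sin(6t)/t → 6, so the limit is -1·4/6 = -2/3.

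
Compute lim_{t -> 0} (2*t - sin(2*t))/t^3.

Direct substitution gives 0/0.
Apply L'Hôpital: lim (2 - 2*cos(2*t))/(3*t^2), still 0/0.
Apply L'Hôpital: lim (4*sin(2*t))/(6*t), still 0/0.
After 3 applications of L'Hôpital's rule the quotient is (8*cos(2*t))/(6); substituting t = 0 gives 4/3.

4/3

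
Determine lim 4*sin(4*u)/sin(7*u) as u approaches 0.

16/7

Substitution gives 0/0.
Divide numerator and denominator by u: sin(4u)/u → 4 and sin(7u)/u → 7, so the limit is 4·4/7 = 16/7.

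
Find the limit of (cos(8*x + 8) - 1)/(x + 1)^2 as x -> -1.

Direct substitution gives 0/0.
Apply L'Hôpital: lim (-8*sin(8*x + 8))/(2*x + 2), still 0/0.
After 2 applications of L'Hôpital's rule the quotient is (-64*cos(8*x + 8))/(2); substituting x = -1 gives -32.

-32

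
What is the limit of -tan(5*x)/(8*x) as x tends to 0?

-5/8

Substitution gives 0/0.
Since tan(u)/u → 1 as u → 0, tan(5x)/(5x) → 1 and the limit is 5/(-8) = -5/8.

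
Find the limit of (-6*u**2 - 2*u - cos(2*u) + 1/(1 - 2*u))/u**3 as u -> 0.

Substitution gives 0/0; apply L'Hôpital's rule 3 times.
After differentiating numerator and denominator 3 times the quotient is (-8*sin(2*u) + 48/(2*u - 1)^4)/(6); at u = 0 this is 8.

8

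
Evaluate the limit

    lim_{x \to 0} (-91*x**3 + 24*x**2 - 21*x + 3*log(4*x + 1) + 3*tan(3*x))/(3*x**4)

-64

Substitution gives 0/0; apply L'Hôpital's rule 4 times.
After differentiating numerator and denominator 4 times the quotient is (5832*tan(3*x)^3/cos(3*x)^2 + 3888*tan(3*x)/cos(3*x)^2 - 4608/(4*x + 1)^4)/(72); at x = 0 this is -64.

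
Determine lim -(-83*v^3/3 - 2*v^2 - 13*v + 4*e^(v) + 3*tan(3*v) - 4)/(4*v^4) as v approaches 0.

Substitution gives 0/0; apply L'Hôpital's rule 4 times.
After differentiating numerator and denominator 4 times the quotient is (4*e^(v) + 5832*tan(3*v)^5 + 9720*tan(3*v)^3 + 3888*tan(3*v))/(-96); at v = 0 this is -1/24.

-1/24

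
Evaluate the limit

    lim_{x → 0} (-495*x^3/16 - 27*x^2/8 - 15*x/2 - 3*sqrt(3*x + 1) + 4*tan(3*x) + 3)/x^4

Substitution gives 0/0 (the numerator vanishes to order 4).
Expand each term to order x^4: the coefficient of x^4 in 4·tan(3x) is 0 and in -3·√(1 + 3x) is 1215/128.
Lower-order terms cancel with the polynomial part, so the numerator is (1215/128)·x^4 + o(x^4), and the limit is (1215/128)/(1) = 1215/128.

1215/128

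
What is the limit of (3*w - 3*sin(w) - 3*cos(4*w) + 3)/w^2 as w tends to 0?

24

Substitution gives 0/0 (the numerator vanishes to order 2).
Expand each term to order w^2: the coefficient of w^2 in -3·cos(4w) is 24 and in -3·sin(w) is 0.
Lower-order terms cancel with the polynomial part, so the numerator is (24)·w^2 + o(w^2), and the limit is (24)/(1) = 24.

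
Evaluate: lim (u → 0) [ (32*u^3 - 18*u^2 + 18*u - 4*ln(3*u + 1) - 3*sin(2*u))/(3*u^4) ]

27

Substitution gives 0/0; apply L'Hôpital's rule 4 times.
After differentiating numerator and denominator 4 times the quotient is (-48*sin(2*u) + 1944/(3*u + 1)^4)/(72); at u = 0 this is 27.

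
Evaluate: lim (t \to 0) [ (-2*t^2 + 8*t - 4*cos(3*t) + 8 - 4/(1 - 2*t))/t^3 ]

-32

Substitution gives 0/0 (the numerator vanishes to order 3).
Expand each term to order t^3: the coefficient of t^3 in -4·cos(3t) is 0 and in -4·1/(1 - 2t) is -32.
Lower-order terms cancel with the polynomial part, so the numerator is (-32)·t^3 + o(t^3), and the limit is (-32)/(1) = -32.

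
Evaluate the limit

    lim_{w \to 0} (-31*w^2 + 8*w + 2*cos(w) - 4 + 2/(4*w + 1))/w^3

Substitution gives 0/0; apply L'Hôpital's rule 3 times.
After differentiating numerator and denominator 3 times the quotient is (2*sin(w) - 768/(4*w + 1)^4)/(6); at w = 0 this is -128.

-128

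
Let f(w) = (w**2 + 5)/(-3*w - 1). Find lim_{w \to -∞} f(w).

∞

The numerator has higher degree (2 > 1); the quotient behaves like (1/(-3))·w^1 for large |w|.
As w → −∞ this diverges to ∞.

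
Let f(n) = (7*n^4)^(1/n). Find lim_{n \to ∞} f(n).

Base → ∞ and exponent → 0: an ∞^0 form.
Take logs: (1/n)·ln(7·n^4) = (ln 7 + 4·ln n)/n → 0.
So the limit is e^0 = 1.

1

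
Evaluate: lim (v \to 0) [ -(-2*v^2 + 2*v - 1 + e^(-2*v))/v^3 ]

Direct substitution gives 0/0.
Apply L'Hôpital: lim (-4*v + 2 - 2*e^(-2*v))/(-3*v^2), still 0/0.
Apply L'Hôpital: lim (-4 + 4*e^(-2*v))/(-6*v), still 0/0.
After 3 applications of L'Hôpital's rule the quotient is (-8*e^(-2*v))/(-6); substituting v = 0 gives 4/3.

4/3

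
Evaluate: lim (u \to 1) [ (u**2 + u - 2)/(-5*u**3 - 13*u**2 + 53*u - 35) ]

1/4

Since u = 1 makes numerator and denominator zero, (u - 1) divides both.
Cancelling it gives (u + 2)/(-5*u^2 - 18*u + 35); now plug in u = 1 to get 1/4.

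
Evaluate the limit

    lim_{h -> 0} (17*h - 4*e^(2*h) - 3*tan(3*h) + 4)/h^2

Substitution gives 0/0 (the numerator vanishes to order 2).
Expand each term to order h^2: the coefficient of h^2 in -4·e^(2h) is -8 and in -3·tan(3h) is 0.
Lower-order terms cancel with the polynomial part, so the numerator is (-8)·h^2 + o(h^2), and the limit is (-8)/(1) = -8.

-8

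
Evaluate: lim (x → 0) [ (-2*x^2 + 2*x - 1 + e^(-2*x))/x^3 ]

Direct substitution gives 0/0.
Apply L'Hôpital: lim (-4*x + 2 - 2*e^(-2*x))/(3*x^2), still 0/0.
Apply L'Hôpital: lim (-4 + 4*e^(-2*x))/(6*x), still 0/0.
After 3 applications of L'Hôpital's rule the quotient is (-8*e^(-2*x))/(6); substituting x = 0 gives -4/3.

-4/3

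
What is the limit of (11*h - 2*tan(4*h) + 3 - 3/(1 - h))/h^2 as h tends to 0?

-3

Substitution gives 0/0 (the numerator vanishes to order 2).
Expand each term to order h^2: the coefficient of h^2 in -2·tan(4h) is 0 and in -3·1/(1 - h) is -3.
Lower-order terms cancel with the polynomial part, so the numerator is (-3)·h^2 + o(h^2), and the limit is (-3)/(1) = -3.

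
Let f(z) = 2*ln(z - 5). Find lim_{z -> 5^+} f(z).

As z → 5⁺, z - 5 → 0⁺ and ln(z - 5) → −∞.
Multiplying by 2 gives -∞.

-∞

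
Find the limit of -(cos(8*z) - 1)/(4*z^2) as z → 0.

Direct substitution gives 0/0.
Apply L'Hôpital: lim (-8*sin(8*z))/(-8*z), still 0/0.
After 2 applications of L'Hôpital's rule the quotient is (-64*cos(8*z))/(-8); substituting z = 0 gives 8.

8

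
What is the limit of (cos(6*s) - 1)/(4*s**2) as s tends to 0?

-9/2

Direct substitution gives 0/0.
Apply L'Hôpital: lim (-6*sin(6*s))/(8*s), still 0/0.
After 2 applications of L'Hôpital's rule the quotient is (-36*cos(6*s))/(8); substituting s = 0 gives -9/2.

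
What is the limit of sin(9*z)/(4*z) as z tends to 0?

9/4

Substitution gives 0/0.
Write it as (9/4)·sin(9z)/(9z); since sin(u)/u → 1, the limit is 9/4.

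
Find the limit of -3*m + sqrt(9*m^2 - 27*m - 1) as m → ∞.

An ∞ − ∞ form. Rationalising with the conjugate, the difference becomes (-27m - 1) / (√(9*m^2 - 27*m - 1) + 3m).
For large m the denominator behaves like 2·3m, so the quotient tends to -27/6 = -9/2.

-9/2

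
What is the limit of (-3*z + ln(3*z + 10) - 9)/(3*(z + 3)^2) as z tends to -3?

-3/2

Direct substitution gives 0/0.
Apply L'Hôpital: lim (-3 + 3/(3*z + 10))/(6*z + 18), still 0/0.
After 2 applications of L'Hôpital's rule the quotient is (-9/(3*z + 10)^2)/(6); substituting z = -3 gives -3/2.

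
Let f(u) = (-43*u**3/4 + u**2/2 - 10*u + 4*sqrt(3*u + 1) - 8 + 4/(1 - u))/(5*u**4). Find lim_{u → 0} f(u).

Substitution gives 0/0 (the numerator vanishes to order 4).
Expand each term to order u^4: the coefficient of u^4 in 4·√(1 + 3u) is -405/32 and in 4·1/(1 - u) is 4.
Lower-order terms cancel with the polynomial part, so the numerator is (-277/32)·u^4 + o(u^4), and the limit is (-277/32)/(5) = -277/160.

-277/160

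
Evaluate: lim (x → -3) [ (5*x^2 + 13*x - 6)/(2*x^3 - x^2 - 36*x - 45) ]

-17/24

Since x = -3 makes numerator and denominator zero, (x + 3) divides both.
Cancelling it gives (5*x - 2)/(2*x^2 - 7*x - 15); now plug in x = -3 to get -17/24.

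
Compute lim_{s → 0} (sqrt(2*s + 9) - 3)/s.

A 0/0 form; rationalise with √(9 + 2s) + √9. This collapses the numerator to 2s, leaving 2/(√(9 + 2s) + √9) → 2/(2√9) = 1/3.

1/3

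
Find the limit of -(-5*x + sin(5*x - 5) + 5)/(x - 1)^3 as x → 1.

Direct substitution gives 0/0.
Apply L'Hôpital: lim (5*cos(5*x - 5) - 5)/(-3*(x - 1)^2), still 0/0.
Apply L'Hôpital: lim (-25*sin(5*x - 5))/(6 - 6*x), still 0/0.
After 3 applications of L'Hôpital's rule the quotient is (-125*cos(5*x - 5))/(-6); substituting x = 1 gives 125/6.

125/6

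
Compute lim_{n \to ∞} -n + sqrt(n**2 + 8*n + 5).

4

An ∞ − ∞ form. Rationalising with the conjugate, the difference becomes (8n + 5) / (√(n^2 + 8*n + 5) + n).
For large n the denominator behaves like 2·n, so the quotient tends to 8/2 = 4.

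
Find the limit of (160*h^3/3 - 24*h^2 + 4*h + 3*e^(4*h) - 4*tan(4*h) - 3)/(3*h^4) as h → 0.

Substitution gives 0/0 (the numerator vanishes to order 4).
Expand each term to order h^4: the coefficient of h^4 in 3·e^(4h) is 32 and in -4·tan(4h) is 0.
Lower-order terms cancel with the polynomial part, so the numerator is (32)·h^4 + o(h^4), and the limit is (32)/(3) = 32/3.

32/3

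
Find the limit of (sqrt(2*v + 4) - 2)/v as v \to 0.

1/2

A 0/0 form; rationalise with √(4 + 2v) + √4. This collapses the numerator to 2v, leaving 2/(√(4 + 2v) + √4) → 2/(2√4) = 1/2.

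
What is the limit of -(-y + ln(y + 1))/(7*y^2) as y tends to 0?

Direct substitution gives 0/0.
Apply L'Hôpital: lim (-1 + 1/(y + 1))/(-14*y), still 0/0.
After 2 applications of L'Hôpital's rule the quotient is (-1/(y + 1)^2)/(-14); substituting y = 0 gives 1/14.

1/14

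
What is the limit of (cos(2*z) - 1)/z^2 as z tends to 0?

-2

Direct substitution gives 0/0.
Apply L'Hôpital: lim (-2*sin(2*z))/(2*z), still 0/0.
After 2 applications of L'Hôpital's rule the quotient is (-4*cos(2*z))/(2); substituting z = 0 gives -2.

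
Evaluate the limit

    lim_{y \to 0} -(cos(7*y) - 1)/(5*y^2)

Direct substitution gives 0/0.
Apply L'Hôpital: lim (-7*sin(7*y))/(-10*y), still 0/0.
After 2 applications of L'Hôpital's rule the quotient is (-49*cos(7*y))/(-10); substituting y = 0 gives 49/10.

49/10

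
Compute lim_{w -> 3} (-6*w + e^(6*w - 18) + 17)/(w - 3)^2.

18

Direct substitution gives 0/0.
Apply L'Hôpital: lim (6*e^(6*w - 18) - 6)/(2*w - 6), still 0/0.
After 2 applications of L'Hôpital's rule the quotient is (36*e^(6*w - 18))/(2); substituting w = 3 gives 18.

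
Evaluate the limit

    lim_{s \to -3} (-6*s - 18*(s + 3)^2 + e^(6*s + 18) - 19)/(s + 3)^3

Direct substitution gives 0/0.
Apply L'Hôpital: lim (-36*s + 6*e^(6*s + 18) - 114)/(3*(s + 3)^2), still 0/0.
Apply L'Hôpital: lim (36*e^(6*s + 18) - 36)/(6*s + 18), still 0/0.
After 3 applications of L'Hôpital's rule the quotient is (216*e^(6*s + 18))/(6); substituting s = -3 gives 36.

36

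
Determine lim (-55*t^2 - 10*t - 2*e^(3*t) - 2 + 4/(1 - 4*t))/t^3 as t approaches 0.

Substitution gives 0/0; apply L'Hôpital's rule 3 times.
After differentiating numerator and denominator 3 times the quotient is (-54*e^(3*t) + 1536/(4*t - 1)^4)/(6); at t = 0 this is 247.

247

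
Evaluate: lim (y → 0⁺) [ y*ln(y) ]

This is a 0·(−∞) form. Rewrite as 1·ln(y) / y^(−1) and apply L'Hôpital:
the derivative quotient is 1·(1/y) / (−1·y^(−2)) = (-1/1)·y^1 → 0.

0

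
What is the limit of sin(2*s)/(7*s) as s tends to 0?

2/7

Substitution gives 0/0.
Write it as (2/7)·sin(2s)/(2s); since sin(u)/u → 1, the limit is 2/7.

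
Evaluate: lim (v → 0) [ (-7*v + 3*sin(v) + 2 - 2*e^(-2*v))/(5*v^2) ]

Substitution gives 0/0 (the numerator vanishes to order 2).
Expand each term to order v^2: the coefficient of v^2 in -2·e^(-2v) is -4 and in 3·sin(v) is 0.
Lower-order terms cancel with the polynomial part, so the numerator is (-4)·v^2 + o(v^2), and the limit is (-4)/(5) = -4/5.

-4/5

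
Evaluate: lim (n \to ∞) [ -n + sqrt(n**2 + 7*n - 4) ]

An ∞ − ∞ form. Rationalising with the conjugate, the difference becomes (7n - 4) / (√(n^2 + 7*n - 4) + n).
For large n the denominator behaves like 2·n, so the quotient tends to 7/2 = 7/2.

7/2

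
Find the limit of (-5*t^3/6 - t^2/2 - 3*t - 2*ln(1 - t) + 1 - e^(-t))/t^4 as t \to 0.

11/24

Substitution gives 0/0 (the numerator vanishes to order 4).
Expand each term to order t^4: the coefficient of t^4 in −e^(-t) is -1/24 and in -2·ln(1 - t) is 1/2.
Lower-order terms cancel with the polynomial part, so the numerator is (11/24)·t^4 + o(t^4), and the limit is (11/24)/(1) = 11/24.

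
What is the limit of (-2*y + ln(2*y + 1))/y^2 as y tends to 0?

-2

Direct substitution gives 0/0.
Apply L'Hôpital: lim (-2 + 2/(2*y + 1))/(2*y), still 0/0.
After 2 applications of L'Hôpital's rule the quotient is (-4/(2*y + 1)^2)/(2); substituting y = 0 gives -2.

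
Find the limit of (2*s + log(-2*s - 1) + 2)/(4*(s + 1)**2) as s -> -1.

Direct substitution gives 0/0.
Apply L'Hôpital: lim (2 - 2/(-2*s - 1))/(8*s + 8), still 0/0.
After 2 applications of L'Hôpital's rule the quotient is (-4/(-2*s - 1)^2)/(8); substituting s = -1 gives -1/2.

-1/2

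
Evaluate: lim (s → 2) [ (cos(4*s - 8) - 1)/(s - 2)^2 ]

-8

Direct substitution gives 0/0.
Apply L'Hôpital: lim (-4*sin(4*s - 8))/(2*s - 4), still 0/0.
After 2 applications of L'Hôpital's rule the quotient is (-16*cos(4*s - 8))/(2); substituting s = 2 gives -8.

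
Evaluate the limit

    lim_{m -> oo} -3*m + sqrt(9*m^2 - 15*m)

An ∞ − ∞ form. Rationalising with the conjugate, the difference becomes (-15m) / (√(9*m^2 - 15*m) + 3m).
For large m the denominator behaves like 2·3m, so the quotient tends to -15/6 = -5/2.

-5/2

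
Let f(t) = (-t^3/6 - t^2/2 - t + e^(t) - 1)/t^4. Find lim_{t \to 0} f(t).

1/24

Direct substitution gives 0/0.
Apply L'Hôpital: lim (-t^2/2 - t + e^(t) - 1)/(4*t^3), still 0/0.
Apply L'Hôpital: lim (-t + e^(t) - 1)/(12*t^2), still 0/0.
Apply L'Hôpital: lim (e^(t) - 1)/(24*t), still 0/0.
After 4 applications of L'Hôpital's rule the quotient is (e^(t))/(24); substituting t = 0 gives 1/24.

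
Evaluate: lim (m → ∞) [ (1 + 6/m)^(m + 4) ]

The base → 1 and the exponent → ∞: a 1^∞ form.
Take logarithms: (m + 4)·ln(1 + 6/m). Since ln(1+u) ~ u for small u, this behaves like (m)·(6/m) → 6.
So the limit is e^(6).

e^(6)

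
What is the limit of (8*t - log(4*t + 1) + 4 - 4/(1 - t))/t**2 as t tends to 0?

Substitution gives 0/0; apply L'Hôpital's rule 2 times.
After differentiating numerator and denominator 2 times the quotient is (16/(4*t + 1)^2 + 8/(t - 1)^3)/(2); at t = 0 this is 4.

4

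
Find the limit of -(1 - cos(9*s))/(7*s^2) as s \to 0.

-81/14

Substitution gives 0/0.
Use (1 − cos u)/u² → 1/2 with u = 9s: the limit is 9²/(2·(-7)) = -81/14.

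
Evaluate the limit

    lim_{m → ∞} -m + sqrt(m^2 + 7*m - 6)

This has the form ∞ − ∞. Multiply and divide by the conjugate √(m^2 + 7*m - 6) + m.
That gives (7m - 6) / (√(m^2 + 7*m - 6) + m).
Divide numerator and denominator by m: the limit is 7/(2·1) = 7/2.

7/2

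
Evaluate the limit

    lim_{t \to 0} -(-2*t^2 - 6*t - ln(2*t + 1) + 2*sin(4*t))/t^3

24

Substitution gives 0/0; apply L'Hôpital's rule 3 times.
After differentiating numerator and denominator 3 times the quotient is (-128*cos(4*t) - 16/(2*t + 1)^3)/(-6); at t = 0 this is 24.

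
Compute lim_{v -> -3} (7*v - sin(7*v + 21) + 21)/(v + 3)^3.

343/6

Direct substitution gives 0/0.
Apply L'Hôpital: lim (7 - 7*cos(7*v + 21))/(3*(v + 3)^2), still 0/0.
Apply L'Hôpital: lim (49*sin(7*v + 21))/(6*v + 18), still 0/0.
After 3 applications of L'Hôpital's rule the quotient is (343*cos(7*v + 21))/(6); substituting v = -3 gives 343/6.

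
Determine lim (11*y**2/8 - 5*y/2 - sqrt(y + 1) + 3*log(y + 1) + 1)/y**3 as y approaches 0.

15/16

Substitution gives 0/0; apply L'Hôpital's rule 3 times.
After differentiating numerator and denominator 3 times the quotient is (6/(y + 1)^3 - 3/(8*(y + 1)^(5/2)))/(6); at y = 0 this is 15/16.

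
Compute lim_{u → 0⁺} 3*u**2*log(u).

0

This is a 0·(−∞) form. Rewrite as 3·ln(u) / u^(−2) and apply L'Hôpital:
the derivative quotient is 3·(1/u) / (−2·u^(−3)) = (-3/2)·u^2 → 0.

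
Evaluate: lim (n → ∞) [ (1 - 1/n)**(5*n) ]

e^(-5)

The base → 1 and the exponent → ∞: a 1^∞ form.
Take logarithms: (5n)·ln(1 - 1/n). Since ln(1+u) ~ u for small u, this behaves like (5n)·(-1/n) → -5.
So the limit is e^(-5).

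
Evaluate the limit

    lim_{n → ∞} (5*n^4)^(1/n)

Base → ∞ and exponent → 0: an ∞^0 form.
Take logs: (1/n)·ln(5·n^4) = (ln 5 + 4·ln n)/n → 0.
So the limit is e^0 = 1.

1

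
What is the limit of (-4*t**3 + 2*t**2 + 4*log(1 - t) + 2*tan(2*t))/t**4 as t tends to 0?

Substitution gives 0/0 (the numerator vanishes to order 4).
Expand each term to order t^4: the coefficient of t^4 in 2·tan(2t) is 0 and in 4·ln(1 - t) is -1.
Lower-order terms cancel with the polynomial part, so the numerator is (-1)·t^4 + o(t^4), and the limit is (-1)/(1) = -1.

-1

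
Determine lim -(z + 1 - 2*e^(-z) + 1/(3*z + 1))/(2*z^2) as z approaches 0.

Substitution gives 0/0 (the numerator vanishes to order 2).
Expand each term to order z^2: the coefficient of z^2 in -2·e^(-z) is -1 and in 1/(1 + 3z) is 9.
Lower-order terms cancel with the polynomial part, so the numerator is (8)·z^2 + o(z^2), and the limit is (8)/(-2) = -4.

-4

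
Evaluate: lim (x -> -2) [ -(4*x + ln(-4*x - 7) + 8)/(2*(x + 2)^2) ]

Direct substitution gives 0/0.
Apply L'Hôpital: lim (4 - 4/(-4*x - 7))/(-4*x - 8), still 0/0.
After 2 applications of L'Hôpital's rule the quotient is (-16/(-4*x - 7)^2)/(-4); substituting x = -2 gives 4.

4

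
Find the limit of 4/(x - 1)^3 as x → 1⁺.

As x → 1⁺, (x - 1) → 0⁺, so (x - 1)^3 → 0⁺ and 4/(x - 1)^3 → ∞.

∞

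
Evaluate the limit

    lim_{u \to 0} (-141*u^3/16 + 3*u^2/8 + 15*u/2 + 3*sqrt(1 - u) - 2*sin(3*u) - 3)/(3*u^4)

Substitution gives 0/0 (the numerator vanishes to order 4).
Expand each term to order u^4: the coefficient of u^4 in 3·√(1 - u) is -15/128 and in -2·sin(3u) is 0.
Lower-order terms cancel with the polynomial part, so the numerator is (-15/128)·u^4 + o(u^4), and the limit is (-15/128)/(3) = -5/128.

-5/128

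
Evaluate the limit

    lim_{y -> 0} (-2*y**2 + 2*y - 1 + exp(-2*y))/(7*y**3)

-4/21

Direct substitution gives 0/0.
Apply L'Hôpital: lim (-4*y + 2 - 2*e^(-2*y))/(21*y^2), still 0/0.
Apply L'Hôpital: lim (-4 + 4*e^(-2*y))/(42*y), still 0/0.
After 3 applications of L'Hôpital's rule the quotient is (-8*e^(-2*y))/(42); substituting y = 0 gives -4/21.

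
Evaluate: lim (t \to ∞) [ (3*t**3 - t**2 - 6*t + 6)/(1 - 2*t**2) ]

-∞

The numerator has higher degree (3 > 2); the quotient behaves like (3/(-2))·t^1 for large |t|.
As t → +∞ this diverges to -∞.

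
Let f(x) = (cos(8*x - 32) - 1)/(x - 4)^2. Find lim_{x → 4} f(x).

-32

Direct substitution gives 0/0.
Apply L'Hôpital: lim (-8*sin(8*x - 32))/(2*x - 8), still 0/0.
After 2 applications of L'Hôpital's rule the quotient is (-64*cos(8*x - 32))/(2); substituting x = 4 gives -32.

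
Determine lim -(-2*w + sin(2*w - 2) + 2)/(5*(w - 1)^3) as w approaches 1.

4/15

Direct substitution gives 0/0.
Apply L'Hôpital: lim (2*cos(2*w - 2) - 2)/(-15*(w - 1)^2), still 0/0.
Apply L'Hôpital: lim (-4*sin(2*w - 2))/(30 - 30*w), still 0/0.
After 3 applications of L'Hôpital's rule the quotient is (-8*cos(2*w - 2))/(-30); substituting w = 1 gives 4/15.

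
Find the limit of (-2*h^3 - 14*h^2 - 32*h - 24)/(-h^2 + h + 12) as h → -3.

-2/7

At h = -3 both the top and bottom vanish — a removable singularity. Factoring out (h + 3) from each leaves (-2*h^2 - 8*h - 8)/(4 - h), which at h = -3 equals -2/7.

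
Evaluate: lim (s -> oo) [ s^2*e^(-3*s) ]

Write as s^2/e^{3s}, an ∞/∞ form.
Exponential growth dominates any polynomial, so repeated L'Hôpital (or the standard result) gives 0.

0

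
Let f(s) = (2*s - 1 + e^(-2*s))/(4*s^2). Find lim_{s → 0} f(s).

Direct substitution gives 0/0.
Apply L'Hôpital: lim (2 - 2*e^(-2*s))/(8*s), still 0/0.
After 2 applications of L'Hôpital's rule the quotient is (4*e^(-2*s))/(8); substituting s = 0 gives 1/2.

1/2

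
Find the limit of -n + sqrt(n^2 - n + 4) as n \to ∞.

-1/2

An ∞ − ∞ form. Rationalising with the conjugate, the difference becomes (-n + 4) / (√(n^2 - n + 4) + n).
For large n the denominator behaves like 2·n, so the quotient tends to -1/2 = -1/2.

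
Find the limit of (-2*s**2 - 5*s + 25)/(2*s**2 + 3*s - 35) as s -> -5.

Since s = -5 makes numerator and denominator zero, (s + 5) divides both.
Cancelling it gives (5 - 2*s)/(2*s - 7); now plug in s = -5 to get -15/17.

-15/17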